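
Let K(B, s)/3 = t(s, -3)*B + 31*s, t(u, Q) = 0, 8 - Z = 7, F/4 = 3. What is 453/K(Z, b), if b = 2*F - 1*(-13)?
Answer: 151/1147 ≈ 0.13165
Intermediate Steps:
F = 12 (F = 4*3 = 12)
Z = 1 (Z = 8 - 1*7 = 8 - 7 = 1)
b = 37 (b = 2*12 - 1*(-13) = 24 + 13 = 37)
K(B, s) = 93*s (K(B, s) = 3*(0*B + 31*s) = 3*(0 + 31*s) = 3*(31*s) = 93*s)
453/K(Z, b) = 453/((93*37)) = 453/3441 = 453*(1/3441) = 151/1147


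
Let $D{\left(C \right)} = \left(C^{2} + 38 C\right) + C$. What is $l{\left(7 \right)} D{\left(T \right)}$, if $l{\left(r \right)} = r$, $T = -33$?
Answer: $-1386$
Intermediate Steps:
$D{\left(C \right)} = C^{2} + 39 C$
$l{\left(7 \right)} D{\left(T \right)} = 7 \left(- 33 \left(39 - 33\right)\right) = 7 \left(\left(-33\right) 6\right) = 7 \left(-198\right) = -1386$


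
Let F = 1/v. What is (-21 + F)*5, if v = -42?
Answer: -4415/42 ≈ -105.12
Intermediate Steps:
F = -1/42 (F = 1/(-42) = -1/42 ≈ -0.023810)
(-21 + F)*5 = (-21 - 1/42)*5 = -883/42*5 = -4415/42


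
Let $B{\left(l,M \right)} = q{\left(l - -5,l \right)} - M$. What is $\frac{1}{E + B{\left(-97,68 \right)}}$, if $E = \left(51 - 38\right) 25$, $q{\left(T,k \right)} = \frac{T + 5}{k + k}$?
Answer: $\frac{194}{49945} \approx 0.0038843$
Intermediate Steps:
$q{\left(T,k \right)} = \frac{5 + T}{2 k}$
$B{\left(l,M \right)} = - M + \frac{10 + l}{2 l}$ ($B{\left(l,M \right)} = \frac{5 + \left(l - -5\right)}{2 l} - M = \frac{5 + \left(l + 5\right)}{2 l} - M = \frac{5 + \left(5 + l\right)}{2 l} - M = \frac{10 + l}{2 l} - M = - M + \frac{10 + l}{2 l}$)
$E = 325$ ($E = 13 \cdot 25 = 325$)
$\frac{1}{E + B{\left(-97,68 \right)}} = \frac{1}{325 + \left(\frac{1}{2} - 68 + \frac{5}{-97}\right)} = \frac{1}{325 + \left(\frac{1}{2} - 68 + 5 \left(- \frac{1}{97}\right)\right)} = \frac{1}{325 - \frac{13105}{194}} = \frac{1}{\frac{49945}{194}} = \frac{194}{49945}$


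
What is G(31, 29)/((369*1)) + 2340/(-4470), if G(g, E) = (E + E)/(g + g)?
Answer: -887921/1704411 ≈ -0.52096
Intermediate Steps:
G(g, E) = E/g (G(g, E) = (2*E)/((2*g)) = (2*E)*(1/(2*g)) = E/g)
G(31, 29)/((369*1)) + 2340/(-4470) = (29/31)/((369*1)) + 2340/(-4470) = (29*(1/31))/369 + 2340*(-1/4470) = (29/31)*(1/369) - 78/149 = 29/11439 - 78/149 = -887921/1704411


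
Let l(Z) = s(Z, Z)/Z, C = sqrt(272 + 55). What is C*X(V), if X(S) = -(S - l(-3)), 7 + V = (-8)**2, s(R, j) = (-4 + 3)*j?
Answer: -58*sqrt(327) ≈ -1048.8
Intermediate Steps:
s(R, j) = -j
V = 57 (V = -7 + (-8)**2 = -7 + 64 = 57)
C = sqrt(327) ≈ 18.083
l(Z) = -1 (l(Z) = (-Z)/Z = -1)
X(S) = -1 - S (X(S) = -(S - 1*(-1)) = -(S + 1) = -(1 + S) = -1 - S)
C*X(V) = sqrt(327)*(-1 - 1*57) = sqrt(327)*(-1 - 57) = sqrt(327)*(-58) = -58*sqrt(327)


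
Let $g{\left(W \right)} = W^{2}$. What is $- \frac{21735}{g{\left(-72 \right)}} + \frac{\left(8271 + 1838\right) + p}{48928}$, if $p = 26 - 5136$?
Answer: $- \frac{1200851}{293568} \approx -4.0905$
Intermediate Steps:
$p = -5110$
$- \frac{21735}{g{\left(-72 \right)}} + \frac{\left(8271 + 1838\right) + p}{48928} = - \frac{21735}{\left(-72\right)^{2}} + \frac{\left(8271 + 1838\right) - 5110}{48928} = - \frac{21735}{5184} + \left(10109 - 5110\right) \frac{1}{48928} = \left(-21735\right) \frac{1}{5184} + 4999 \cdot \frac{1}{48928} = - \frac{805}{192} + \frac{4999}{48928} = - \frac{1200851}{293568}$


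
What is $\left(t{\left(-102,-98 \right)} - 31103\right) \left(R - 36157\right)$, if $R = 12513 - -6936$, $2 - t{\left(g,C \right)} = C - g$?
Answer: $519702340$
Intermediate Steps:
$t{\left(g,C \right)} = 2 + g - C$ ($t{\left(g,C \right)} = 2 - \left(C - g\right) = 2 + g - C$)
$R = 19449$ ($R = 12513 + 6936 = 19449$)
$\left(t{\left(-102,-98 \right)} - 31103\right) \left(R - 36157\right) = \left(\left(2 - 102 - -98\right) - 31103\right) \left(19449 - 36157\right) = \left(\left(2 - 102 + 98\right) - 31103\right) \left(-16708\right) = \left(-2 - 31103\right) \left(-16708\right) = \left(-31105\right) \left(-16708\right) = 519702340$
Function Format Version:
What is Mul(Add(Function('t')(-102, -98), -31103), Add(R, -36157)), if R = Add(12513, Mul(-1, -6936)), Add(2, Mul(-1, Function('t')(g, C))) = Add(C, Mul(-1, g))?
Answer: 519702340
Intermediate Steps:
Function('t')(g, C) = Add(2, g, Mul(-1, C)) (Function('t')(g, C) = Add(2, Mul(-1, Add(C, Mul(-1, g)))) = Add(2, Add(g, Mul(-1, C))) = Add(2, g, Mul(-1, C)))
R = 19449 (R = Add(12513, 6936) = 19449)
Mul(Add(Function('t')(-102, -98), -31103), Add(R, -36157)) = Mul(Add(Add(2, -102, Mul(-1, -98)), -31103), Add(19449, -36157)) = Mul(Add(Add(2, -102, 98), -31103), -16708) = Mul(Add(-2, -31103), -16708) = Mul(-31105, -16708) = 519702340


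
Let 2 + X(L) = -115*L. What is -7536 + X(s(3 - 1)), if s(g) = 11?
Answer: -8803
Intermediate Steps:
X(L) = -2 - 115*L
-7536 + X(s(3 - 1)) = -7536 + (-2 - 115*11) = -7536 + (-2 - 1265) = -7536 - 1267 = -8803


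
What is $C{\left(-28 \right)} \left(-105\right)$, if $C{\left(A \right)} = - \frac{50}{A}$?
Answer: $- \frac{375}{2} \approx -187.5$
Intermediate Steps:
$C{\left(-28 \right)} \left(-105\right) = - \frac{50}{-28} \left(-105\right) = \left(-50\right) \left(- \frac{1}{28}\right) \left(-105\right) = \frac{25}{14} \left(-105\right) = - \frac{375}{2}$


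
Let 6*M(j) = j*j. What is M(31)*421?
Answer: 404581/6 ≈ 67430.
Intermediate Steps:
M(j) = j**2/6 (M(j) = (j*j)/6 = j**2/6)
M(31)*421 = ((1/6)*31**2)*421 = ((1/6)*961)*421 = (961/6)*421 = 404581/6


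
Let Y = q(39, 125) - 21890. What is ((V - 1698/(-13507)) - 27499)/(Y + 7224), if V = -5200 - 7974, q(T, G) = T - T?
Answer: 549368513/198093662 ≈ 2.7733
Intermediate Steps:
q(T, G) = 0
V = -13174
Y = -21890 (Y = 0 - 21890 = -21890)
((V - 1698/(-13507)) - 27499)/(Y + 7224) = ((-13174 - 1698/(-13507)) - 27499)/(-21890 + 7224) = ((-13174 - 1698*(-1)/13507) - 27499)/(-14666) = ((-13174 - 1*(-1698/13507)) - 27499)*(-1/14666) = ((-13174 + 1698/13507) - 27499)*(-1/14666) = (-177939520/13507 - 27499)*(-1/14666) = -549368513/13507*(-1/14666) = 549368513/198093662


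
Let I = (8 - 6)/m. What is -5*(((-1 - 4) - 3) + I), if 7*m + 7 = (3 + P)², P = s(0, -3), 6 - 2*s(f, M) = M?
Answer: 7600/197 ≈ 38.579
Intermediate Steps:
s(f, M) = 3 - M/2
P = 9/2 (P = 3 - ½*(-3) = 3 + 3/2 = 9/2 ≈ 4.5000)
m = 197/28 (m = -1 + (3 + 9/2)²/7 = -1 + (15/2)²/7 = -1 + (⅐)*(225/4) = -1 + 225/28 = 197/28 ≈ 7.0357)
I = 56/197 (I = (8 - 6)/(197/28) = 2*(28/197) = 56/197 ≈ 0.28426)
-5*(((-1 - 4) - 3) + I) = -5*(((-1 - 4) - 3) + 56/197) = -5*((-5 - 3) + 56/197) = -5*(-8 + 56/197) = -5*(-1520/197) = 7600/197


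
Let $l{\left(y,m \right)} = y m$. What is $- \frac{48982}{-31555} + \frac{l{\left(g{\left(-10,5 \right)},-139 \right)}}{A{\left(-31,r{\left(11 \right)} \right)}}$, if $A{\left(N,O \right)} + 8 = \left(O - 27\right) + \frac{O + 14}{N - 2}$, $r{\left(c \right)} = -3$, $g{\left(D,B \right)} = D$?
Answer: $- \frac{25190284}{725765} \approx -34.709$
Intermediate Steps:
$l{\left(y,m \right)} = m y$
$A{\left(N,O \right)} = -35 + O + \frac{14 + O}{-2 + N}$ ($A{\left(N,O \right)} = -8 + \left(\left(O - 27\right) + \frac{O + 14}{N - 2}\right) = -8 + \left(\left(-27 + O\right) + \frac{14 + O}{-2 + N}\right) = -8 + \left(-27 + O + \frac{14 + O}{-2 + N}\right) = -35 + O + \frac{14 + O}{-2 + N}$)
$- \frac{48982}{-31555} + \frac{l{\left(g{\left(-10,5 \right)},-139 \right)}}{A{\left(-31,r{\left(11 \right)} \right)}} = - \frac{48982}{-31555} + \frac{\left(-139\right) \left(-10\right)}{\frac{1}{-2 - 31} \left(84 - -3 - -1085 - -93\right)} = \left(-48982\right) \left(- \frac{1}{31555}\right) + \frac{1390}{\frac{1}{-33} \left(84 + 3 + 1085 + 93\right)} = \frac{48982}{31555} + \frac{1390}{\left(- \frac{1}{33}\right) 1265} = \frac{48982}{31555} + \frac{1390}{- \frac{115}{3}} = \frac{48982}{31555} + 1390 \left(- \frac{3}{115}\right) = \frac{48982}{31555} - \frac{834}{23} = - \frac{25190284}{725765}$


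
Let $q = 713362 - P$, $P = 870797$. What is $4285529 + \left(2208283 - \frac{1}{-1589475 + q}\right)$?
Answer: $\frac{11344105120921}{1746910} \approx 6.4938 \cdot 10^{6}$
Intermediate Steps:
$q = -157435$ ($q = 713362 - 870797 = -157435$)
$4285529 + \left(2208283 - \frac{1}{-1589475 + q}\right) = 4285529 + \left(2208283 - \frac{1}{-1589475 - 157435}\right) = 4285529 + \left(2208283 - \frac{1}{-1746910}\right) = 4285529 + \left(2208283 - - \frac{1}{1746910}\right) = 4285529 + \left(2208283 + \frac{1}{1746910}\right) = 4285529 + \frac{3857671655531}{1746910} = \frac{11344105120921}{1746910}$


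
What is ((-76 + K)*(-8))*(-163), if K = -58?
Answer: -174736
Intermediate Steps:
((-76 + K)*(-8))*(-163) = ((-76 - 58)*(-8))*(-163) = -134*(-8)*(-163) = 1072*(-163) = -174736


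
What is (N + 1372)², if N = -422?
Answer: 902500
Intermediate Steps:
(N + 1372)² = (-422 + 1372)² = 950² = 902500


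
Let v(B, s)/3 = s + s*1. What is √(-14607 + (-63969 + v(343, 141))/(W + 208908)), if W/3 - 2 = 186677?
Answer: 7*I*√19584632887010/256315 ≈ 120.86*I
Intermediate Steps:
W = 560037 (W = 6 + 3*186677 = 6 + 560031 = 560037)
v(B, s) = 6*s (v(B, s) = 3*(s + s*1) = 3*(s + s) = 3*(2*s) = 6*s)
√(-14607 + (-63969 + v(343, 141))/(W + 208908)) = √(-14607 + (-63969 + 6*141)/(560037 + 208908)) = √(-14607 + (-63969 + 846)/768945) = √(-14607 - 63123*1/768945) = √(-14607 - 21041/256315) = √(-3744014246/256315) = 7*I*√19584632887010/256315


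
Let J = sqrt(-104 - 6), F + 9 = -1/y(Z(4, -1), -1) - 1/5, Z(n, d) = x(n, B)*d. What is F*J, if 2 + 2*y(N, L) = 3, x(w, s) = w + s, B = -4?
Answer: -56*I*sqrt(110)/5 ≈ -117.47*I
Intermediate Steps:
x(w, s) = s + w
Z(n, d) = d*(-4 + n) (Z(n, d) = (-4 + n)*d = d*(-4 + n))
y(N, L) = 1/2 (y(N, L) = -1 + (1/2)*3 = -1 + 3/2 = 1/2)
F = -56/5 (F = -9 + (-1/1/2 - 1/5) = -9 + (-1*2 - 1*1/5) = -9 + (-2 - 1/5) = -9 - 11/5 = -56/5 ≈ -11.200)
J = I*sqrt(110) (J = sqrt(-110) = I*sqrt(110) ≈ 10.488*I)
F*J = -56*I*sqrt(110)/5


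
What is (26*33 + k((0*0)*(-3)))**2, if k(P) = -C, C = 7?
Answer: 724201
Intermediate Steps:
k(P) = -7 (k(P) = -1*7 = -7)
(26*33 + k((0*0)*(-3)))**2 = (26*33 - 7)**2 = (858 - 7)**2 = 851**2 = 724201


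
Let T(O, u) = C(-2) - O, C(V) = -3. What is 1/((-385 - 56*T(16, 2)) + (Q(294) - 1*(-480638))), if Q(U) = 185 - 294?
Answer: 1/481208 ≈ 2.0781e-6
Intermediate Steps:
Q(U) = -109
T(O, u) = -3 - O
1/((-385 - 56*T(16, 2)) + (Q(294) - 1*(-480638))) = 1/((-385 - 56*(-3 - 1*16)) + (-109 - 1*(-480638))) = 1/((-385 - 56*(-3 - 16)) + (-109 + 480638)) = 1/((-385 - 56*(-19)) + 480529) = 1/((-385 + 1064) + 480529) = 1/(679 + 480529) = 1/481208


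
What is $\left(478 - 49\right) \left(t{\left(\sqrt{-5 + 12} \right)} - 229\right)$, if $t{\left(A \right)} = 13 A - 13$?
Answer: $-103818 + 5577 \sqrt{7} \approx -89063.0$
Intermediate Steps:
$t{\left(A \right)} = -13 + 13 A$
$\left(478 - 49\right) \left(t{\left(\sqrt{-5 + 12} \right)} - 229\right) = \left(478 - 49\right) \left(\left(-13 + 13 \sqrt{-5 + 12}\right) - 229\right) = 429 \left(\left(-13 + 13 \sqrt{7}\right) - 229\right) = 429 \left(-242 + 13 \sqrt{7}\right) = -103818 + 5577 \sqrt{7}$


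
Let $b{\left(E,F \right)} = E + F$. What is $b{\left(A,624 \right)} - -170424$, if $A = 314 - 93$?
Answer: $171269$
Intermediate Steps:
$A = 221$ ($A = 314 - 93 = 221$)
$b{\left(A,624 \right)} - -170424 = \left(221 + 624\right) - -170424 = 845 + 170424 = 171269$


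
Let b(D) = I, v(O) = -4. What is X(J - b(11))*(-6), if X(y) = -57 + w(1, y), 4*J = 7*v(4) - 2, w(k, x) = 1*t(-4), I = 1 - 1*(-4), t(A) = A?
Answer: 366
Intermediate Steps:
I = 5 (I = 1 + 4 = 5)
b(D) = 5
w(k, x) = -4 (w(k, x) = 1*(-4) = -4)
J = -15/2 (J = (7*(-4) - 2)/4 = (-28 - 2)/4 = (¼)*(-30) = -15/2 ≈ -7.5000)
X(y) = -61 (X(y) = -57 - 4 = -61)
X(J - b(11))*(-6) = -61*(-6) = 366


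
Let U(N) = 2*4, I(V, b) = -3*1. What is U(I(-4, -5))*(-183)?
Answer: -1464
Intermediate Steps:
I(V, b) = -3
U(N) = 8
U(I(-4, -5))*(-183) = 8*(-183) = -1464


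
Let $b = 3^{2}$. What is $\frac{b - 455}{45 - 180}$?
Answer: $\frac{446}{135} \approx 3.3037$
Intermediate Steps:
$b = 9$
$\frac{b - 455}{45 - 180} = \frac{9 - 455}{45 - 180} = - \frac{446}{-135} = \left(-446\right) \left(- \frac{1}{135}\right) = \frac{446}{135}$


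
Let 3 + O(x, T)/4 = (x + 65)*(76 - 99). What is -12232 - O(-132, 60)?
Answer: -18384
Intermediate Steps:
O(x, T) = -5992 - 92*x (O(x, T) = -12 + 4*((x + 65)*(76 - 99)) = -12 + 4*((65 + x)*(-23)) = -12 + 4*(-1495 - 23*x) = -12 + (-5980 - 92*x) = -5992 - 92*x)
-12232 - O(-132, 60) = -12232 - (-5992 - 92*(-132)) = -12232 - (-5992 + 12144) = -12232 - 1*6152 = -12232 - 6152 = -18384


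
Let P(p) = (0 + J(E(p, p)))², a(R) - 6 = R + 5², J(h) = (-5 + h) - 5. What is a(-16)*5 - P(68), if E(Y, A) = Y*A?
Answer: -21288921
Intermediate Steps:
E(Y, A) = A*Y
J(h) = -10 + h
a(R) = 31 + R (a(R) = 6 + (R + 5²) = 6 + (R + 25) = 6 + (25 + R) = 31 + R)
P(p) = (-10 + p²)² (P(p) = (0 + (-10 + p*p))² = (0 + (-10 + p²))² = (-10 + p²)²)
a(-16)*5 - P(68) = (31 - 16)*5 - (-10 + 68²)² = 15*5 - (-10 + 4624)² = 75 - 1*4614² = 75 - 1*21288996 = 75 - 21288996 = -21288921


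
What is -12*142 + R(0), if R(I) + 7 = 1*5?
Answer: -1706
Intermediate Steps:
R(I) = -2 (R(I) = -7 + 1*5 = -7 + 5 = -2)
-12*142 + R(0) = -12*142 - 2 = -1704 - 2 = -1706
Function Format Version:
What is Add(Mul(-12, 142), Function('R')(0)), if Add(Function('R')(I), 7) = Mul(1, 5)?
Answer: -1706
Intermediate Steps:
Function('R')(I) = -2 (Function('R')(I) = Add(-7, Mul(1, 5)) = Add(-7, 5) = -2)
Add(Mul(-12, 142), Function('R')(0)) = Add(Mul(-12, 142), -2) = Add(-1704, -2) = -1706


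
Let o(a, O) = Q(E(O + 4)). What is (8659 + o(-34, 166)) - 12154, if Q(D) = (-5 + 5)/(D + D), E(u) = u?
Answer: -3495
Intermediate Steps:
Q(D) = 0 (Q(D) = 0/((2*D)) = 0*(1/(2*D)) = 0)
o(a, O) = 0
(8659 + o(-34, 166)) - 12154 = (8659 + 0) - 12154 = 8659 - 12154 = -3495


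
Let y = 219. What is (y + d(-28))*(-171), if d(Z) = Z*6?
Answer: -8721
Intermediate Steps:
d(Z) = 6*Z
(y + d(-28))*(-171) = (219 + 6*(-28))*(-171) = (219 - 168)*(-171) = 51*(-171) = -8721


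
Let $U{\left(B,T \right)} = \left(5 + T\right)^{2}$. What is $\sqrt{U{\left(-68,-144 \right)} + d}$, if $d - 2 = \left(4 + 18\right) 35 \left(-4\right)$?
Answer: $\sqrt{16243} \approx 127.45$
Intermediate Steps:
$d = -3078$ ($d = 2 + \left(4 + 18\right) 35 \left(-4\right) = 2 + 22 \cdot 35 \left(-4\right) = 2 + 770 \left(-4\right) = 2 - 3080 = -3078$)
$\sqrt{U{\left(-68,-144 \right)} + d} = \sqrt{\left(5 - 144\right)^{2} - 3078} = \sqrt{\left(-139\right)^{2} - 3078} = \sqrt{19321 - 3078} = \sqrt{16243}$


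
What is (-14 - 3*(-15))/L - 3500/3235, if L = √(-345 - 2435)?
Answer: -700/647 - 31*I*√695/1390 ≈ -1.0819 - 0.58795*I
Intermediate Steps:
L = 2*I*√695 (L = √(-2780) = 2*I*√695 ≈ 52.726*I)
(-14 - 3*(-15))/L - 3500/3235 = (-14 - 3*(-15))/((2*I*√695)) - 3500/3235 = (-14 + 45)*(-I*√695/1390) - 3500*1/3235 = 31*(-I*√695/1390) - 700/647 = -31*I*√695/1390 - 700/647 = -700/647 - 31*I*√695/1390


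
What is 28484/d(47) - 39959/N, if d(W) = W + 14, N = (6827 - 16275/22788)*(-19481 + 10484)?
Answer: 4429426216161440/9485838460513 ≈ 466.95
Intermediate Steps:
N = -155505548533/2532 (N = (6827 - 16275*1/22788)*(-8997) = (6827 - 5425/7596)*(-8997) = (51852467/7596)*(-8997) = -155505548533/2532 ≈ -6.1416e+7)
d(W) = 14 + W
28484/d(47) - 39959/N = 28484/(14 + 47) - 39959/(-155505548533/2532) = 28484/61 - 39959*(-2532/155505548533) = 28484*(1/61) + 101176188/155505548533 = 28484/61 + 101176188/155505548533 = 4429426216161440/9485838460513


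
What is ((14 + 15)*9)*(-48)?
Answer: -12528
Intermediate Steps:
((14 + 15)*9)*(-48) = (29*9)*(-48) = 261*(-48) = -12528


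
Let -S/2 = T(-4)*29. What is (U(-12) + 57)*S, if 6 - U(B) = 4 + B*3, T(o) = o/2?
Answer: 11020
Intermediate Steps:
T(o) = o/2 (T(o) = o*(½) = o/2)
U(B) = 2 - 3*B (U(B) = 6 - (4 + B*3) = 6 - (4 + 3*B) = 6 + (-4 - 3*B) = 2 - 3*B)
S = 116 (S = -2*(½)*(-4)*29 = -(-4)*29 = -2*(-58) = 116)
(U(-12) + 57)*S = ((2 - 3*(-12)) + 57)*116 = ((2 + 36) + 57)*116 = (38 + 57)*116 = 95*116 = 11020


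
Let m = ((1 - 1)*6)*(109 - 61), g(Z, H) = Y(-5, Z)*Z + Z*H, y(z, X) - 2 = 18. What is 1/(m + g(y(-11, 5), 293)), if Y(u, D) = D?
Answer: 1/6260 ≈ 0.00015974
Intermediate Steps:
y(z, X) = 20 (y(z, X) = 2 + 18 = 20)
g(Z, H) = Z² + H*Z (g(Z, H) = Z*Z + Z*H = Z² + H*Z)
m = 0 (m = (0*6)*48 = 0*48 = 0)
1/(m + g(y(-11, 5), 293)) = 1/(0 + 20*(293 + 20)) = 1/(0 + 20*313) = 1/(0 + 6260) = 1/6260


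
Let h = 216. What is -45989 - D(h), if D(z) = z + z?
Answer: -46421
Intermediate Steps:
D(z) = 2*z
-45989 - D(h) = -45989 - 2*216 = -45989 - 1*432 = -45989 - 432 = -46421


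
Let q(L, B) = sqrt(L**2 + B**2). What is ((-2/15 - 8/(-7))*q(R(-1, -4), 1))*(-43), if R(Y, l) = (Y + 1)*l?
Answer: -4558/105 ≈ -43.410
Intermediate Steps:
R(Y, l) = l*(1 + Y) (R(Y, l) = (1 + Y)*l = l*(1 + Y))
q(L, B) = sqrt(B**2 + L**2)
((-2/15 - 8/(-7))*q(R(-1, -4), 1))*(-43) = ((-2/15 - 8/(-7))*sqrt(1**2 + (-4*(1 - 1))**2))*(-43) = ((-2*1/15 - 8*(-1/7))*sqrt(1 + (-4*0)**2))*(-43) = ((-2/15 + 8/7)*sqrt(1 + 0**2))*(-43) = (106*sqrt(1 + 0)/105)*(-43) = (106*sqrt(1)/105)*(-43) = ((106/105)*1)*(-43) = (106/105)*(-43) = -4558/105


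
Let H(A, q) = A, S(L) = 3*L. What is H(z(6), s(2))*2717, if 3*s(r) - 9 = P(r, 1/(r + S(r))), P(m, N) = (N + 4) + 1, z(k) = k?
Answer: 16302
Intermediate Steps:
P(m, N) = 5 + N (P(m, N) = (4 + N) + 1 = 5 + N)
s(r) = 14/3 + 1/(12*r) (s(r) = 3 + (5 + 1/(r + 3*r))/3 = 3 + (5 + 1/(4*r))/3 = 3 + (5/3 + 1/(12*r)) = 14/3 + 1/(12*r))
H(z(6), s(2))*2717 = 6*2717 = 16302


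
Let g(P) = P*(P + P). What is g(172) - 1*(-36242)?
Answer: 95410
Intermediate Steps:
g(P) = 2*P² (g(P) = P*(2*P) = 2*P²)
g(172) - 1*(-36242) = 2*172² - 1*(-36242) = 2*29584 + 36242 = 59168 + 36242 = 95410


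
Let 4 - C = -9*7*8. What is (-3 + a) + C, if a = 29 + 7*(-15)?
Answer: 429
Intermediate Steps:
C = 508 (C = 4 - (-9*7)*8 = 4 - (-63)*8 = 4 - 1*(-504) = 4 + 504 = 508)
a = -76 (a = 29 - 105 = -76)
(-3 + a) + C = (-3 - 76) + 508 = -79 + 508 = 429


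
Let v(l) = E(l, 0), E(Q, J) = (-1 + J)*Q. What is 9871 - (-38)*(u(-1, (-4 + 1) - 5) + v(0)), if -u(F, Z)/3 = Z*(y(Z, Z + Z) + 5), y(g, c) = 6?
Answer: 19903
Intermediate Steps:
E(Q, J) = Q*(-1 + J)
v(l) = -l (v(l) = l*(-1 + 0) = l*(-1) = -l)
u(F, Z) = -33*Z (u(F, Z) = -3*Z*(6 + 5) = -3*Z*11 = -33*Z)
9871 - (-38)*(u(-1, (-4 + 1) - 5) + v(0)) = 9871 - (-38)*(-33*((-4 + 1) - 5) - 1*0) = 9871 - (-38)*(-33*(-3 - 5) + 0) = 9871 - (-38)*(-33*(-8) + 0) = 9871 - (-38)*(264 + 0) = 9871 - (-38)*264 = 9871 - 1*(-10032) = 9871 + 10032 = 19903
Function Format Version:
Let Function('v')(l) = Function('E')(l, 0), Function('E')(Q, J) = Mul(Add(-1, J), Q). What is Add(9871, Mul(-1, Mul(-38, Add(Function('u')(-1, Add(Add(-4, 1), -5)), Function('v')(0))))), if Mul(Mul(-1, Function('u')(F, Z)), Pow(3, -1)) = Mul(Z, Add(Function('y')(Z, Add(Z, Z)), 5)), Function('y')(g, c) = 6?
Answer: 19903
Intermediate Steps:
Function('E')(Q, J) = Mul(Q, Add(-1, J))
Function('v')(l) = Mul(-1, l) (Function('v')(l) = Mul(l, Add(-1, 0)) = Mul(l, -1) = Mul(-1, l))
Function('u')(F, Z) = Mul(-33, Z) (Function('u')(F, Z) = Mul(-3, Mul(Z, Add(6, 5))) = Mul(-3, Mul(Z, 11)) = Mul(-3, Mul(11, Z)) = Mul(-33, Z))
Add(9871, Mul(-1, Mul(-38, Add(Function('u')(-1, Add(Add(-4, 1), -5)), Function('v')(0))))) = Add(9871, Mul(-1, Mul(-38, Add(Mul(-33, Add(Add(-4, 1), -5)), Mul(-1, 0))))) = Add(9871, Mul(-1, Mul(-38, Add(Mul(-33, Add(-3, -5)), 0)))) = Add(9871, Mul(-1, Mul(-38, Add(Mul(-33, -8), 0)))) = Add(9871, Mul(-1, Mul(-38, Add(264, 0)))) = Add(9871, Mul(-1, Mul(-38, 264))) = Add(9871, Mul(-1, -10032)) = Add(9871, 10032) = 19903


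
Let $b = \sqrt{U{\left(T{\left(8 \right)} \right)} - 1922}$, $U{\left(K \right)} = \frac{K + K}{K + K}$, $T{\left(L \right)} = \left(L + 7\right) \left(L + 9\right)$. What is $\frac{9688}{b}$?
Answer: $- \frac{9688 i \sqrt{1921}}{1921} \approx - 221.04 i$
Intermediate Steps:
$T{\left(L \right)} = \left(7 + L\right) \left(9 + L\right)$
$U{\left(K \right)} = 1$ ($U{\left(K \right)} = \frac{2 K}{2 K} = 2 K \frac{1}{2 K} = 1$)
$b = i \sqrt{1921}$ ($b = \sqrt{1 - 1922} = \sqrt{-1921} = i \sqrt{1921} \approx 43.829 i$)
$\frac{9688}{b} = \frac{9688}{i \sqrt{1921}} = 9688 \left(- \frac{i \sqrt{1921}}{1921}\right) = - \frac{9688 i \sqrt{1921}}{1921}$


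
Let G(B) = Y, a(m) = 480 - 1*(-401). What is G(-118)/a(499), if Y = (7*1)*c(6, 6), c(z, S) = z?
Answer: 42/881 ≈ 0.047673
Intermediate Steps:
a(m) = 881 (a(m) = 480 + 401 = 881)
Y = 42 (Y = (7*1)*6 = 7*6 = 42)
G(B) = 42
G(-118)/a(499) = 42/881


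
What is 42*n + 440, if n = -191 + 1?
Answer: -7540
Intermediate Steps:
n = -190
42*n + 440 = 42*(-190) + 440 = -7980 + 440 = -7540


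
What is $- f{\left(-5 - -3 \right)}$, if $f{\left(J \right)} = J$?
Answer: $2$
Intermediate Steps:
$- f{\left(-5 - -3 \right)} = - (-5 - -3) = - (-5 + 3) = \left(-1\right) \left(-2\right) = 2$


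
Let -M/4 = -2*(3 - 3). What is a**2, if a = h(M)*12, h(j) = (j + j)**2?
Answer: 0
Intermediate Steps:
M = 0 (M = -(-8)*(3 - 3) = -(-8)*0 = -4*0 = 0)
h(j) = 4*j**2 (h(j) = (2*j)**2 = 4*j**2)
a = 0 (a = (4*0**2)*12 = (4*0)*12 = 0*12 = 0)
a**2 = 0**2 = 0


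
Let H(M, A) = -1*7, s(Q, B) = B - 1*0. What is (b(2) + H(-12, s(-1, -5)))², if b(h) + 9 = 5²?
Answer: 81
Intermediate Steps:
b(h) = 16 (b(h) = -9 + 5² = -9 + 25 = 16)
s(Q, B) = B (s(Q, B) = B + 0 = B)
H(M, A) = -7
(b(2) + H(-12, s(-1, -5)))² = (16 - 7)² = 9² = 81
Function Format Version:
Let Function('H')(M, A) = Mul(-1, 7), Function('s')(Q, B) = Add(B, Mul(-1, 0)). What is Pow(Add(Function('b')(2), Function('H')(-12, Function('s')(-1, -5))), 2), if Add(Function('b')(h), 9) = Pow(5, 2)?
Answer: 81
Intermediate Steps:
Function('b')(h) = 16 (Function('b')(h) = Add(-9, Pow(5, 2)) = Add(-9, 25) = 16)
Function('s')(Q, B) = B (Function('s')(Q, B) = Add(B, 0) = B)
Function('H')(M, A) = -7
Pow(Add(Function('b')(2), Function('H')(-12, Function('s')(-1, -5))), 2) = Pow(Add(16, -7), 2) = Pow(9, 2) = 81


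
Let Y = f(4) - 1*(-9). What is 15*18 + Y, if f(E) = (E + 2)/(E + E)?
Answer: 1119/4 ≈ 279.75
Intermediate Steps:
f(E) = (2 + E)/(2*E) (f(E) = (2 + E)/((2*E)) = (2 + E)*(1/(2*E)) = (2 + E)/(2*E))
Y = 39/4 (Y = (½)*(2 + 4)/4 - 1*(-9) = (½)*(¼)*6 + 9 = ¾ + 9 = 39/4 ≈ 9.7500)
15*18 + Y = 15*18 + 39/4 = 270 + 39/4 = 1119/4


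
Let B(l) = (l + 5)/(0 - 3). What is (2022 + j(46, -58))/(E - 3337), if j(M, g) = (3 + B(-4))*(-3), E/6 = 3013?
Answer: 2014/14741 ≈ 0.13663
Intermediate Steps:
E = 18078 (E = 6*3013 = 18078)
B(l) = -5/3 - l/3 (B(l) = (5 + l)/(-3) = (5 + l)*(-⅓) = -5/3 - l/3)
j(M, g) = -8 (j(M, g) = (3 + (-5/3 - ⅓*(-4)))*(-3) = (3 + (-5/3 + 4/3))*(-3) = (3 - ⅓)*(-3) = (8/3)*(-3) = -8)
(2022 + j(46, -58))/(E - 3337) = (2022 - 8)/(18078 - 3337) = 2014/14741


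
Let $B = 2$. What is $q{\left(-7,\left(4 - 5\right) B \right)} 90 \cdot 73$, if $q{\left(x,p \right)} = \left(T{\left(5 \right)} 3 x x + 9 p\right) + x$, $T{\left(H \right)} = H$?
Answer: $4664700$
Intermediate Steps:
$q{\left(x,p \right)} = x + 9 p + 15 x^{2}$ ($q{\left(x,p \right)} = \left(5 \cdot 3 x x + 9 p\right) + x = \left(15 x x + 9 p\right) + x = \left(15 x^{2} + 9 p\right) + x = \left(9 p + 15 x^{2}\right) + x = x + 9 p + 15 x^{2}$)
$q{\left(-7,\left(4 - 5\right) B \right)} 90 \cdot 73 = \left(-7 + 9 \left(4 - 5\right) 2 + 15 \left(-7\right)^{2}\right) 90 \cdot 73 = \left(-7 + 9 \left(\left(-1\right) 2\right) + 15 \cdot 49\right) 90 \cdot 73 = \left(-7 + 9 \left(-2\right) + 735\right) 90 \cdot 73 = \left(-7 - 18 + 735\right) 90 \cdot 73 = 710 \cdot 90 \cdot 73 = 63900 \cdot 73 = 4664700$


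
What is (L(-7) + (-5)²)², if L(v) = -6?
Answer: 361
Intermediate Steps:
(L(-7) + (-5)²)² = (-6 + (-5)²)² = (-6 + 25)² = 19² = 361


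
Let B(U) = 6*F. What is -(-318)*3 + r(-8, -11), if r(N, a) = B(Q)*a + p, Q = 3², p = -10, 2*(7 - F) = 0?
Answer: 482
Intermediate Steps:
F = 7 (F = 7 - ½*0 = 7 + 0 = 7)
Q = 9
B(U) = 42 (B(U) = 6*7 = 42)
r(N, a) = -10 + 42*a (r(N, a) = 42*a - 10 = -10 + 42*a)
-(-318)*3 + r(-8, -11) = -(-318)*3 + (-10 + 42*(-11)) = -53*(-18) + (-10 - 462) = 954 - 472 = 482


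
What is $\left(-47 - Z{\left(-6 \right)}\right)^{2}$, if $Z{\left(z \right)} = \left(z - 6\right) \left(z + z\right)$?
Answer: $36481$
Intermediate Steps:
$Z{\left(z \right)} = 2 z \left(-6 + z\right)$ ($Z{\left(z \right)} = \left(-6 + z\right) 2 z = 2 z \left(-6 + z\right)$)
$\left(-47 - Z{\left(-6 \right)}\right)^{2} = \left(-47 - 2 \left(-6\right) \left(-6 - 6\right)\right)^{2} = \left(-47 - 2 \left(-6\right) \left(-12\right)\right)^{2} = \left(-47 - 144\right)^{2} = \left(-191\right)^{2} = 36481$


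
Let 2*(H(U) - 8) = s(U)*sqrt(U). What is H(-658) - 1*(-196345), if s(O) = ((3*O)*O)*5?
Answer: 196353 + 3247230*I*sqrt(658) ≈ 1.9635e+5 + 8.3296e+7*I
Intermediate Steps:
s(O) = 15*O**2 (s(O) = (3*O**2)*5 = 15*O**2)
H(U) = 8 + 15*U**(5/2)/2 (H(U) = 8 + ((15*U**2)*sqrt(U))/2 = 8 + (15*U**(5/2))/2 = 8 + 15*U**(5/2)/2)
H(-658) - 1*(-196345) = (8 + 15*(-658)**(5/2)/2) - 1*(-196345) = (8 + 15*(432964*I*sqrt(658))/2) + 196345 = (8 + 3247230*I*sqrt(658)) + 196345 = 196353 + 3247230*I*sqrt(658)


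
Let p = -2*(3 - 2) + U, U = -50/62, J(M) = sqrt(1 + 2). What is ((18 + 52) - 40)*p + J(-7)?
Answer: -2610/31 + sqrt(3) ≈ -82.462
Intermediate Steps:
J(M) = sqrt(3)
U = -25/31 (U = -50*1/62 = -25/31 ≈ -0.80645)
p = -87/31 (p = -2*(3 - 2) - 25/31 = -2*1 - 25/31 = -2 - 25/31 = -87/31 ≈ -2.8064)
((18 + 52) - 40)*p + J(-7) = ((18 + 52) - 40)*(-87/31) + sqrt(3) = (70 - 40)*(-87/31) + sqrt(3) = 30*(-87/31) + sqrt(3) = -2610/31 + sqrt(3)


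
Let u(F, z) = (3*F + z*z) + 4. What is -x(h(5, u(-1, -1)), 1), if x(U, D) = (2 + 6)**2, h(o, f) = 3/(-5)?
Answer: -64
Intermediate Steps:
u(F, z) = 4 + z**2 + 3*F (u(F, z) = (3*F + z**2) + 4 = (z**2 + 3*F) + 4 = 4 + z**2 + 3*F)
h(o, f) = -3/5 (h(o, f) = 3*(-1/5) = -3/5)
x(U, D) = 64 (x(U, D) = 8**2 = 64)
-x(h(5, u(-1, -1)), 1) = -1*64 = -64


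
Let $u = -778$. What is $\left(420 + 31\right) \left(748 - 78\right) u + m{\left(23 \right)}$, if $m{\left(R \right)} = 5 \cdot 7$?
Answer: $-235088225$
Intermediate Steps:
$m{\left(R \right)} = 35$
$\left(420 + 31\right) \left(748 - 78\right) u + m{\left(23 \right)} = \left(420 + 31\right) \left(748 - 78\right) \left(-778\right) + 35 = 451 \cdot 670 \left(-778\right) + 35 = 302170 \left(-778\right) + 35 = -235088260 + 35 = -235088225$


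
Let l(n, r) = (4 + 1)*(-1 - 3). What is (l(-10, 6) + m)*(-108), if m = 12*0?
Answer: 2160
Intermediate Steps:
m = 0
l(n, r) = -20 (l(n, r) = 5*(-4) = -20)
(l(-10, 6) + m)*(-108) = (-20 + 0)*(-108) = -20*(-108) = 2160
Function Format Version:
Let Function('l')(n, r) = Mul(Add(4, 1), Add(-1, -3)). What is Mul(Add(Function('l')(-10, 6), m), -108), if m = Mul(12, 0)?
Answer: 2160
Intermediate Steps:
m = 0
Function('l')(n, r) = -20 (Function('l')(n, r) = Mul(5, -4) = -20)
Mul(Add(Function('l')(-10, 6), m), -108) = Mul(Add(-20, 0), -108) = Mul(-20, -108) = 2160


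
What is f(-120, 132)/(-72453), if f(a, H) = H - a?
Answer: -84/24151 ≈ -0.0034781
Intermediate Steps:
f(-120, 132)/(-72453) = (132 - 1*(-120))/(-72453) = (132 + 120)*(-1/72453) = 252*(-1/72453) = -84/24151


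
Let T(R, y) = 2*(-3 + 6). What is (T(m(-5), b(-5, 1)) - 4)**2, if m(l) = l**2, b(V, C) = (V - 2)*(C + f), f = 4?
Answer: 4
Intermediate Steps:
b(V, C) = (-2 + V)*(4 + C) (b(V, C) = (V - 2)*(C + 4) = (-2 + V)*(4 + C))
T(R, y) = 6 (T(R, y) = 2*3 = 6)
(T(m(-5), b(-5, 1)) - 4)**2 = (6 - 4)**2 = 2**2 = 4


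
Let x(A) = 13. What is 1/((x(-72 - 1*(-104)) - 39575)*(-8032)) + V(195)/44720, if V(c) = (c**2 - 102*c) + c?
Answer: 5600555011/13663765312 ≈ 0.40988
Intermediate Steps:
V(c) = c**2 - 101*c
1/((x(-72 - 1*(-104)) - 39575)*(-8032)) + V(195)/44720 = 1/((13 - 39575)*(-8032)) + (195*(-101 + 195))/44720 = -1/8032/(-39562) + (195*94)*(1/44720) = -1/39562*(-1/8032) + 18330*(1/44720) = 1/317761984 + 141/344 = 5600555011/13663765312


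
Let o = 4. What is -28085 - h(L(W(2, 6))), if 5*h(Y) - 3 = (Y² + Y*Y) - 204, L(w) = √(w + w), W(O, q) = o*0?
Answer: -140224/5 ≈ -28045.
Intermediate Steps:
W(O, q) = 0 (W(O, q) = 4*0 = 0)
L(w) = √2*√w (L(w) = √(2*w) = √2*√w)
h(Y) = -201/5 + 2*Y²/5 (h(Y) = ⅗ + ((Y² + Y*Y) - 204)/5 = ⅗ + ((Y² + Y²) - 204)/5 = ⅗ + (2*Y² - 204)/5 = ⅗ + (-204 + 2*Y²)/5 = ⅗ + (-204/5 + 2*Y²/5) = -201/5 + 2*Y²/5)
-28085 - h(L(W(2, 6))) = -28085 - (-201/5 + 2*(√2*√0)²/5) = -28085 - (-201/5 + 2*(√2*0)²/5) = -28085 - (-201/5 + (⅖)*0²) = -28085 - (-201/5 + (⅖)*0) = -28085 - (-201/5 + 0) = -28085 - 1*(-201/5) = -28085 + 201/5 = -140224/5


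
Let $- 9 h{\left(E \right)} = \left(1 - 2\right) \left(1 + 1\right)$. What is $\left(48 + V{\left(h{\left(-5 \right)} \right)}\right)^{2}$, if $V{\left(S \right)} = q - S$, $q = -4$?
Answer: $\frac{155236}{81} \approx 1916.5$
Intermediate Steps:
$h{\left(E \right)} = \frac{2}{9}$ ($h{\left(E \right)} = - \frac{\left(1 - 2\right) \left(1 + 1\right)}{9} = - \frac{\left(-1\right) 2}{9} = \left(- \frac{1}{9}\right) \left(-2\right) = \frac{2}{9}$)
$V{\left(S \right)} = -4 - S$
$\left(48 + V{\left(h{\left(-5 \right)} \right)}\right)^{2} = \left(48 - \frac{38}{9}\right)^{2} = \left(\frac{394}{9}\right)^{2} = \frac{155236}{81}$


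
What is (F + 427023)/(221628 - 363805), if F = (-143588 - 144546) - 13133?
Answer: -125756/142177 ≈ -0.88450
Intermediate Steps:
F = -301267 (F = -288134 - 13133 = -301267)
(F + 427023)/(221628 - 363805) = (-301267 + 427023)/(221628 - 363805) = 125756/(-142177) = 125756*(-1/142177) = -125756/142177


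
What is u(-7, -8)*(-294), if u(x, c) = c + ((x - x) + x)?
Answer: 4410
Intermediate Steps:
u(x, c) = c + x (u(x, c) = c + (0 + x) = c + x)
u(-7, -8)*(-294) = (-8 - 7)*(-294) = -15*(-294) = 4410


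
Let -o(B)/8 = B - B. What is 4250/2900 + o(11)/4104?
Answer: 85/58 ≈ 1.4655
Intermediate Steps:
o(B) = 0 (o(B) = -8*(B - B) = -8*0 = 0)
4250/2900 + o(11)/4104 = 4250/2900 + 0/4104 = 4250*(1/2900) + 0*(1/4104) = 85/58 + 0 = 85/58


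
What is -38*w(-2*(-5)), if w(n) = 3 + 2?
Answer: -190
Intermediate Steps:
w(n) = 5
-38*w(-2*(-5)) = -38*5 = -190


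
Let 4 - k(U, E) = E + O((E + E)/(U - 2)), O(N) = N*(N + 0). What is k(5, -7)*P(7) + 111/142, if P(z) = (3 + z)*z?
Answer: -963181/1278 ≈ -753.66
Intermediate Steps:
O(N) = N² (O(N) = N*N = N²)
k(U, E) = 4 - E - 4*E²/(-2 + U)² (k(U, E) = 4 - (E + ((E + E)/(U - 2))²) = 4 - (E + ((2*E)/(-2 + U))²) = 4 - (E + (2*E/(-2 + U))²) = 4 - (E + 4*E²/(-2 + U)²) = 4 + (-E - 4*E²/(-2 + U)²) = 4 - E - 4*E²/(-2 + U)²)
P(z) = z*(3 + z)
k(5, -7)*P(7) + 111/142 = (4 - 1*(-7) - 4*(-7)²/(-2 + 5)²)*(7*(3 + 7)) + 111/142 = (4 + 7 - 4*49/3²)*(7*10) + 111*(1/142) = (4 + 7 - 4*49*⅑)*70 + 111/142 = (4 + 7 - 196/9)*70 + 111/142 = -97/9*70 + 111/142 = -6790/9 + 111/142 = -963181/1278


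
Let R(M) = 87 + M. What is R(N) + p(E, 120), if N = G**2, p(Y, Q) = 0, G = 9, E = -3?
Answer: 168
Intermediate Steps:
N = 81 (N = 9**2 = 81)
R(N) + p(E, 120) = (87 + 81) + 0 = 168 + 0 = 168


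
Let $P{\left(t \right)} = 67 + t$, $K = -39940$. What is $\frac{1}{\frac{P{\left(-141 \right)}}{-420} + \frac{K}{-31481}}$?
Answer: $\frac{6611010}{9552197} \approx 0.69209$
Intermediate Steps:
$\frac{1}{\frac{P{\left(-141 \right)}}{-420} + \frac{K}{-31481}} = \frac{1}{\frac{67 - 141}{-420} - \frac{39940}{-31481}} = \frac{1}{\left(-74\right) \left(- \frac{1}{420}\right) - - \frac{39940}{31481}} = \frac{1}{\frac{37}{210} + \frac{39940}{31481}} = \frac{1}{\frac{9552197}{6611010}} = \frac{6611010}{9552197}$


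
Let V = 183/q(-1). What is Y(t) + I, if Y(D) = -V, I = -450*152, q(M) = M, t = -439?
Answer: -68217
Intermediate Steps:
V = -183 (V = 183/(-1) = 183*(-1) = -183)
I = -68400
Y(D) = 183 (Y(D) = -1*(-183) = 183)
Y(t) + I = 183 - 68400 = -68217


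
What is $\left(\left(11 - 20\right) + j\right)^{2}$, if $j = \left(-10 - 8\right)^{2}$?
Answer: $99225$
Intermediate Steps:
$j = 324$ ($j = \left(-18\right)^{2} = 324$)
$\left(\left(11 - 20\right) + j\right)^{2} = \left(\left(11 - 20\right) + 324\right)^{2} = \left(-9 + 324\right)^{2} = 315^{2} = 99225$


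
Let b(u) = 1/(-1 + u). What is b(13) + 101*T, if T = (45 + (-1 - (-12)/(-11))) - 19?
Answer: 318767/132 ≈ 2414.9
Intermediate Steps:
T = 263/11 (T = (45 + (-1 - (-12)*(-1)/11)) - 19 = (45 + (-1 - 1*12/11)) - 19 = (45 + (-1 - 12/11)) - 19 = (45 - 23/11) - 19 = 472/11 - 19 = 263/11 ≈ 23.909)
b(13) + 101*T = 1/(-1 + 13) + 101*(263/11) = 1/12 + 26563/11 = 318767/132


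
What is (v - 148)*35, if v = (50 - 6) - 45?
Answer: -5215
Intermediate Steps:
v = -1 (v = 44 - 45 = -1)
(v - 148)*35 = (-1 - 148)*35 = -149*35 = -5215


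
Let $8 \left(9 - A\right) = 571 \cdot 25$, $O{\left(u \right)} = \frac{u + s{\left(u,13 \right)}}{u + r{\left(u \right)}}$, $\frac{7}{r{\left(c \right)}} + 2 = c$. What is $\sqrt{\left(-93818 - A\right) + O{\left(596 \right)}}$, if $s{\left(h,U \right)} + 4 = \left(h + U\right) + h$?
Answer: $\frac{i \sqrt{184576894966792074}}{1416124} \approx 303.38 i$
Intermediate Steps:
$s{\left(h,U \right)} = -4 + U + 2 h$ ($s{\left(h,U \right)} = -4 + \left(\left(h + U\right) + h\right) = -4 + \left(\left(U + h\right) + h\right) = -4 + \left(U + 2 h\right) = -4 + U + 2 h$)
$r{\left(c \right)} = \frac{7}{-2 + c}$
$O{\left(u \right)} = \frac{9 + 3 u}{u + \frac{7}{-2 + u}}$ ($O{\left(u \right)} = \frac{u + \left(-4 + 13 + 2 u\right)}{u + \frac{7}{-2 + u}} = \frac{u + \left(9 + 2 u\right)}{u + \frac{7}{-2 + u}} = \frac{9 + 3 u}{u + \frac{7}{-2 + u}}$)
$A = - \frac{14203}{8}$ ($A = 9 - \frac{571 \cdot 25}{8} = 9 - \frac{14275}{8} = - \frac{14203}{8} \approx -1775.4$)
$\sqrt{\left(-93818 - A\right) + O{\left(596 \right)}} = \sqrt{\left(-93818 - - \frac{14203}{8}\right) + \frac{3 \left(-2 + 596\right) \left(3 + 596\right)}{7 + 596 \left(-2 + 596\right)}} = \sqrt{\left(-93818 + \frac{14203}{8}\right) + 3 \frac{1}{7 + 596 \cdot 594} \cdot 594 \cdot 599} = \sqrt{- \frac{736341}{8} + 3 \frac{1}{7 + 354024} \cdot 594 \cdot 599} = \sqrt{- \frac{736341}{8} + 3 \cdot \frac{1}{354031} \cdot 594 \cdot 599} = \sqrt{- \frac{736341}{8} + \frac{1067418}{354031}} = \sqrt{- \frac{260679001227}{2832248}} = \frac{i \sqrt{184576894966792074}}{1416124}$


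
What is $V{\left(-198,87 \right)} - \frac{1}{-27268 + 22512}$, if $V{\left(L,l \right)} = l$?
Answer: $\frac{413773}{4756} \approx 87.0$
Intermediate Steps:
$V{\left(-198,87 \right)} - \frac{1}{-27268 + 22512} = 87 - \frac{1}{-27268 + 22512} = 87 - \frac{1}{-4756} = 87 - - \frac{1}{4756} = 87 + \frac{1}{4756} = \frac{413773}{4756}$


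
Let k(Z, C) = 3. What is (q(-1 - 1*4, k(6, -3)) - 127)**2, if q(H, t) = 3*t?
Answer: 13924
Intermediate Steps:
(q(-1 - 1*4, k(6, -3)) - 127)**2 = (3*3 - 127)**2 = (9 - 127)**2 = (-118)**2 = 13924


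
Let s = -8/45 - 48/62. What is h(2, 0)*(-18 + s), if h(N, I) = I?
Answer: 0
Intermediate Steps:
s = -1328/1395 (s = -8*1/45 - 48*1/62 = -8/45 - 24/31 = -1328/1395 ≈ -0.95197)
h(2, 0)*(-18 + s) = 0*(-18 - 1328/1395) = 0*(-26438/1395) = 0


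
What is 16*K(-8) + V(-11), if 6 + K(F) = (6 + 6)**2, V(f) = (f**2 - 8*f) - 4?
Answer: 2413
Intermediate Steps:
V(f) = -4 + f**2 - 8*f
K(F) = 138 (K(F) = -6 + (6 + 6)**2 = -6 + 12**2 = -6 + 144 = 138)
16*K(-8) + V(-11) = 16*138 + (-4 + (-11)**2 - 8*(-11)) = 2208 + (-4 + 121 + 88) = 2208 + 205 = 2413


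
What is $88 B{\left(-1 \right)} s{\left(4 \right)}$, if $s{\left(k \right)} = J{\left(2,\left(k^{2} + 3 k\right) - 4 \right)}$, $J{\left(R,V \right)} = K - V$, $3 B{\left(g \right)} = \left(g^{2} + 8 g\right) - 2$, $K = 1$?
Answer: $6072$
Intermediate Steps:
$B{\left(g \right)} = - \frac{2}{3} + \frac{g^{2}}{3} + \frac{8 g}{3}$ ($B{\left(g \right)} = \frac{\left(g^{2} + 8 g\right) - 2}{3} = \frac{-2 + g^{2} + 8 g}{3} = - \frac{2}{3} + \frac{g^{2}}{3} + \frac{8 g}{3}$)
$J{\left(R,V \right)} = 1 - V$
$s{\left(k \right)} = 5 - k^{2} - 3 k$ ($s{\left(k \right)} = 1 - \left(\left(k^{2} + 3 k\right) - 4\right) = 1 - \left(-4 + k^{2} + 3 k\right) = 5 - k^{2} - 3 k$)
$88 B{\left(-1 \right)} s{\left(4 \right)} = 88 \left(- \frac{2}{3} + \frac{\left(-1\right)^{2}}{3} + \frac{8}{3} \left(-1\right)\right) \left(5 - 4^{2} - 12\right) = 88 \left(- \frac{2}{3} + \frac{1}{3} \cdot 1 - \frac{8}{3}\right) \left(5 - 16 - 12\right) = 88 \left(- \frac{2}{3} + \frac{1}{3} - \frac{8}{3}\right) \left(5 - 16 - 12\right) = 88 \left(-3\right) \left(-23\right) = \left(-264\right) \left(-23\right) = 6072$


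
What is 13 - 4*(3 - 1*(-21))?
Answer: -83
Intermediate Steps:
13 - 4*(3 - 1*(-21)) = 13 - 4*(3 + 21) = 13 - 4*24 = 13 - 96 = -83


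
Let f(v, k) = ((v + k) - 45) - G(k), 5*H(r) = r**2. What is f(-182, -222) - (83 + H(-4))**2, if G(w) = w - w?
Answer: -196986/25 ≈ -7879.4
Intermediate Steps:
G(w) = 0
H(r) = r**2/5
f(v, k) = -45 + k + v (f(v, k) = ((v + k) - 45) - 1*0 = ((k + v) - 45) + 0 = (-45 + k + v) + 0 = -45 + k + v)
f(-182, -222) - (83 + H(-4))**2 = (-45 - 222 - 182) - (83 + (1/5)*(-4)**2)**2 = -449 - (83 + (1/5)*16)**2 = -449 - (83 + 16/5)**2 = -449 - (431/5)**2 = -449 - 1*185761/25 = -449 - 185761/25 = -196986/25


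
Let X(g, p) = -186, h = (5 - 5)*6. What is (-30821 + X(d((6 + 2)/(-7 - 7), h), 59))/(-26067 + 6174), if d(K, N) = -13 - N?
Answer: 31007/19893 ≈ 1.5587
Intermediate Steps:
h = 0 (h = 0*6 = 0)
(-30821 + X(d((6 + 2)/(-7 - 7), h), 59))/(-26067 + 6174) = (-30821 - 186)/(-26067 + 6174) = -31007/(-19893) = -31007*(-1/19893) = 31007/19893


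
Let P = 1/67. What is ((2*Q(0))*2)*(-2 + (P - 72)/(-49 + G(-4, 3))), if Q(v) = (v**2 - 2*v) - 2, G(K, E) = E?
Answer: 5364/1541 ≈ 3.4809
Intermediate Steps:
P = 1/67 ≈ 0.014925
Q(v) = -2 + v**2 - 2*v
((2*Q(0))*2)*(-2 + (P - 72)/(-49 + G(-4, 3))) = ((2*(-2 + 0**2 - 2*0))*2)*(-2 + (1/67 - 72)/(-49 + 3)) = ((2*(-2 + 0 + 0))*2)*(-2 - 4823/67/(-46)) = ((2*(-2))*2)*(-2 - 4823/67*(-1/46)) = (-4*2)*(-2 + 4823/3082) = -8*(-1341/3082) = 5364/1541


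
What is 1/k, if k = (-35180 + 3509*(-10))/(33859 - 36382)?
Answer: 2523/70270 ≈ 0.035904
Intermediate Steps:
k = 70270/2523 (k = (-35180 - 35090)/(-2523) = -70270*(-1/2523) = 70270/2523 ≈ 27.852)
1/k = 1/(70270/2523) = 2523/70270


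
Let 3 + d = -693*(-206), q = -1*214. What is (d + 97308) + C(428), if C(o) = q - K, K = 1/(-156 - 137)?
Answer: 70275758/293 ≈ 2.3985e+5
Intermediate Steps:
q = -214
d = 142755 (d = -3 - 693*(-206) = -3 + 142758 = 142755)
K = -1/293 (K = 1/(-293) = -1/293 ≈ -0.0034130)
C(o) = -62701/293 (C(o) = -214 - 1*(-1/293) = -214 + 1/293 = -62701/293)
(d + 97308) + C(428) = (142755 + 97308) - 62701/293 = 240063 - 62701/293 = 70275758/293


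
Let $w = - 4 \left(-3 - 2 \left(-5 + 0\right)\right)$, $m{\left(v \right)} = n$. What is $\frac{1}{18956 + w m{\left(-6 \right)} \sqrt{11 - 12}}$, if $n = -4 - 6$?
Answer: $\frac{677}{12836012} - \frac{5 i}{6418006} \approx 5.2742 \cdot 10^{-5} - 7.7906 \cdot 10^{-7} i$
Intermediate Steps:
$n = -10$ ($n = -4 - 6 = -10$)
$m{\left(v \right)} = -10$
$w = -28$ ($w = - 4 \left(-3 - -10\right) = - 4 \left(-3 + 10\right) = \left(-4\right) 7 = -28$)
$\frac{1}{18956 + w m{\left(-6 \right)} \sqrt{11 - 12}} = \frac{1}{18956 + \left(-28\right) \left(-10\right) \sqrt{11 - 12}} = \frac{1}{18956 + 280 \sqrt{-1}} = \frac{1}{18956 + 280 i} = \frac{18956 - 280 i}{359408336}$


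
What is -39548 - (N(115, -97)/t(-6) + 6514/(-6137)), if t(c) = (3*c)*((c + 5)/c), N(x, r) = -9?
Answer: -242717973/6137 ≈ -39550.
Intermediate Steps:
t(c) = 15 + 3*c (t(c) = (3*c)*((5 + c)/c) = 15 + 3*c)
-39548 - (N(115, -97)/t(-6) + 6514/(-6137)) = -39548 - (-9/(15 + 3*(-6)) + 6514/(-6137)) = -39548 - (-9/(15 - 18) + 6514*(-1/6137)) = -39548 - (-9/(-3) - 6514/6137) = -39548 - (-9*(-1/3) - 6514/6137) = -39548 - (3 - 6514/6137) = -39548 - 1*11897/6137 = -39548 - 11897/6137 = -242717973/6137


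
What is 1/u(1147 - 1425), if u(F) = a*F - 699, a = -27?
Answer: 1/6807 ≈ 0.00014691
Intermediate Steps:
u(F) = -699 - 27*F (u(F) = -27*F - 699 = -699 - 27*F)
1/u(1147 - 1425) = 1/(-699 - 27*(1147 - 1425)) = 1/(-699 - 27*(-278)) = 1/(-699 + 7506) = 1/6807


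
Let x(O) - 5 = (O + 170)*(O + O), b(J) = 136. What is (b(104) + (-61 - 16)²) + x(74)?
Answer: 42182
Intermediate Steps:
x(O) = 5 + 2*O*(170 + O) (x(O) = 5 + (O + 170)*(O + O) = 5 + (170 + O)*(2*O) = 5 + 2*O*(170 + O))
(b(104) + (-61 - 16)²) + x(74) = (136 + (-61 - 16)²) + (5 + 2*74² + 340*74) = (136 + (-77)²) + (5 + 2*5476 + 25160) = (136 + 5929) + (5 + 10952 + 25160) = 6065 + 36117 = 42182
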